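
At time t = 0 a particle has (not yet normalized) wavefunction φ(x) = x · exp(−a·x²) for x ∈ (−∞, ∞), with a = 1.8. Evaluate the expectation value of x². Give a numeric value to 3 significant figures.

0.417

⟨x²⟩ = ∫ x²·|φ|² dx / ∫|φ|² dx (integrals over the domain).
Expand each integrand as polynomial × e^(−2ax²) and use ∫x^(2j)·e^(−2ax²) dx = (2j−1)!!/(4a)^j · √(π/(2a)), odd powers → 0; here √(π/(2a)) = 0.93417.
State is unnormalized: ∫|φ|² dx = 0.12975, and ∫φ*·x²·φ dx = 0.054060, so ⟨x²⟩ = 0.054060 / 0.12975.
⟨x²⟩ = 0.41667.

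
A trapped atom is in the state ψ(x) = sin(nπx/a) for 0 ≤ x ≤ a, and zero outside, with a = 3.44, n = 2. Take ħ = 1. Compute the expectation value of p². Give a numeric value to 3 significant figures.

p² ψ = −ħ² d²ψ/dx²; ⟨p²⟩ = −ħ² ∫ ψ*·ψ'' dx / ∫|ψ|² dx.
d/dx sin(nπx/a) = (nπ/a)·cos(nπx/a) and d²/dx² sin(nπx/a) = −(nπ/a)²·sin(nπx/a); on 0 ≤ x ≤ a, ∫sin²(nπx/a) dx = a/2 and ∫sin(nπx/a)·cos(nπx/a) dx = 0.
State is unnormalized: ∫|ψ|² dx = 1.7200, and ∫ψ*·(−ħ² ψ'') dx = 5.7381, so ⟨p²⟩ = 5.7381 / 1.7200.
⟨p²⟩ = 3.3361.

3.34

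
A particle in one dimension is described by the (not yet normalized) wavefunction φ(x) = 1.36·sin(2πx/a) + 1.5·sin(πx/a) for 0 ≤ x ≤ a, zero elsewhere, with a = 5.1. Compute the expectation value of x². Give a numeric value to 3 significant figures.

3.14

⟨x²⟩ = ∫ x²·|φ|² dx / ∫|φ|² dx (integrals over the domain).
On 0 ≤ x ≤ a (j ≠ l): ∫sin²(jπx/a) dx = a/2, ∫sin(jπx/a)·sin(lπx/a) dx = 0; diagonal moments ∫x·sin²(jπx/a) dx = a²/4, ∫x²·sin²(jπx/a) dx = a³·(1/6 − 1/(4j²π²)); cross terms ∫x·sin(jπx/a)·sin(lπx/a) dx = 0 for j + l even and −4jla²/(π²(j² − l²)²) for j + l odd, ∫x²·sin(jπx/a)·sin(lπx/a) dx = (−1)^(j+l)·4jla³/(π²(j² − l²)²); higher powers the same way via product-to-sum and parts.
State is unnormalized: ∫|φ|² dx = 10.454, and ∫φ*·x²·φ dx = 32.778, so ⟨x²⟩ = 32.778 / 10.454.
⟨x²⟩ = 3.1355.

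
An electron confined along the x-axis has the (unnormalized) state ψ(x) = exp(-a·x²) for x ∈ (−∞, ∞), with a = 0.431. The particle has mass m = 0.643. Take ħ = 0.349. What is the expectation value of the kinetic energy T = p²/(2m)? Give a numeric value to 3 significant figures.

0.0408

T = −(ħ²/2m) d²/dx², so ⟨T⟩ = −(ħ²/2m) ∫ ψ*·ψ'' dx / ∫|ψ|² dx; with m = 0.643.
Gaussian moments: ∫x^(2j)·e^(−2ax²) dx = (2j−1)!!/(4a)^j · √(π/(2a)), odd powers integrate to 0; here √(π/(2a)) = 1.9091. Derivatives: d/dx e^(−ax²) = −2ax·e^(−ax²), d²/dx² e^(−ax²) = (4a²x² − 2a)·e^(−ax²).
State is unnormalized: ∫|ψ|² dx = 1.9091, and ∫ψ*·(−ħ²/2m · ψ'') dx = 0.077931, so ⟨T⟩ = 0.077931 / 1.9091.
⟨T⟩ = 0.040821.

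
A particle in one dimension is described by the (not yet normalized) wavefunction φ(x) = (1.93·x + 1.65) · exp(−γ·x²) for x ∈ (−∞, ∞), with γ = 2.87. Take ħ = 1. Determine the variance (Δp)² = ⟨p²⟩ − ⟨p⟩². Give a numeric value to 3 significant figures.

3.48

Compute ⟨p⟩ and ⟨p²⟩ separately; (Δp)² = ⟨p²⟩ − ⟨p⟩².
Expand each integrand as polynomial × e^(−2γx²) and use ∫x^(2j)·e^(−2γx²) dx = (2j−1)!!/(4γ)^j · √(π/(2γ)), odd powers → 0; here √(π/(2γ)) = 0.73981. Differentiate with the product rule, d/dx e^(−γx²) = −2γx·e^(−γx²).
Normalization: ∫|φ|² dx = 2.2542.
⟨p⟩ = 0.0000 and ⟨p²⟩ = 3.4812.
(Δp)² = 3.4812 − (0.0000)² = 3.4812.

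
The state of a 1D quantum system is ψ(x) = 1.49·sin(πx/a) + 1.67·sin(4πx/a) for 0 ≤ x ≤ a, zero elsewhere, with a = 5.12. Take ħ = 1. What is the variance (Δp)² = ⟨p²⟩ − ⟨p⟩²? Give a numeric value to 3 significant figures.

Compute ⟨p⟩ and ⟨p²⟩ separately; (Δp)² = ⟨p²⟩ − ⟨p⟩².
d²/dx² sin(jπx/a) = −(jπ/a)²·sin(jπx/a); on 0 ≤ x ≤ a, ∫sin²(jπx/a) dx = a/2 and ∫sin(jπx/a)·sin(lπx/a) dx = 0 for j ≠ l, so only diagonal terms survive in ∫|ψ|² and ∫ψ·ψ″; ∫ψ·ψ′ dx = [ψ²/2] between the walls = 0.
Normalization: ∫|ψ|² dx = 12.823.
⟨p⟩ = 0.0000 and ⟨p²⟩ = 3.5209.
(Δp)² = 3.5209 − (0.0000)² = 3.5209.

3.52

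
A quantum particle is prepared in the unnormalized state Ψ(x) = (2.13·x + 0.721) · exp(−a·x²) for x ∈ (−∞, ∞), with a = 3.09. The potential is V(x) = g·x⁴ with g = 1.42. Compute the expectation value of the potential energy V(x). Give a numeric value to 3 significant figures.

0.0740

⟨V⟩ = ∫ V(x)·|Ψ|² dx / ∫|Ψ|² dx.
Expand each integrand as polynomial × e^(−2ax²) and use ∫x^(2j)·e^(−2ax²) dx = (2j−1)!!/(4a)^j · √(π/(2a)), odd powers → 0; here √(π/(2a)) = 0.71299.
State is unnormalized: ∫|Ψ|² dx = 0.63235, and ∫Ψ*·V(x)·Ψ dx = 0.046824, so ⟨V⟩ = 0.046824 / 0.63235.
⟨V⟩ = 0.074048.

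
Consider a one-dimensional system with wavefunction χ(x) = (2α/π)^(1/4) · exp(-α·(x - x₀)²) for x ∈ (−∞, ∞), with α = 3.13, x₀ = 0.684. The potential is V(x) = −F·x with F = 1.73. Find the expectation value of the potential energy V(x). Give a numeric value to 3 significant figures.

⟨V⟩ = ∫ V(x)·|χ|² dx.
Gaussian moments (u = x − x₀): ∫u^(2j)·e^(−2αu²) du = (2j−1)!!/(4α)^j · √(π/(2α)), odd powers integrate to 0; here √(π/(2α)) = 0.70842.
⟨V⟩ = -1.1833.

-1.18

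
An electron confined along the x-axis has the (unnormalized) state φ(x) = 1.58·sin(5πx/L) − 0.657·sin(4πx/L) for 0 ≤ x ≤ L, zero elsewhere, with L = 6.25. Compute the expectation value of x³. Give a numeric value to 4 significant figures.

⟨x³⟩ = ∫ x³·|φ|² dx / ∫|φ|² dx (integrals over the domain).
On 0 ≤ x ≤ L (j ≠ l): ∫sin²(jπx/L) dx = L/2, ∫sin(jπx/L)·sin(lπx/L) dx = 0; diagonal moments ∫x·sin²(jπx/L) dx = L²/4, ∫x²·sin²(jπx/L) dx = L³·(1/6 − 1/(4j²π²)); cross terms ∫x·sin(jπx/L)·sin(lπx/L) dx = 0 for j + l even and −4jlL²/(π²(j² − l²)²) for j + l odd, ∫x²·sin(jπx/L)·sin(lπx/L) dx = (−1)^(j+l)·4jlL³/(π²(j² − l²)²); higher powers the same way via product-to-sum and parts.
State is unnormalized: ∫|φ|² dx = 9.1502, and ∫φ*·x³·φ dx = 831.55, so ⟨x³⟩ = 831.55 / 9.1502.
⟨x³⟩ = 90.878.

90.88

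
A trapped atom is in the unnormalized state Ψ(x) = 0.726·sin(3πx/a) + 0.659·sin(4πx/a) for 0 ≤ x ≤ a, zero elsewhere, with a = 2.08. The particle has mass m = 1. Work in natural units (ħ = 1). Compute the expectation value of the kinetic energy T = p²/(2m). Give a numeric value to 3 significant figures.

T = −(ħ²/2m) d²/dx², so ⟨T⟩ = −(ħ²/2m) ∫ Ψ*·Ψ'' dx / ∫|Ψ|² dx; with m = 1.
d²/dx² sin(jπx/a) = −(jπ/a)²·sin(jπx/a); on 0 ≤ x ≤ a, ∫sin²(jπx/a) dx = a/2 and ∫sin(jπx/a)·sin(lπx/a) dx = 0 for j ≠ l, so only diagonal terms survive in ∫|Ψ|² and ∫Ψ·Ψ″; ∫Ψ·Ψ′ dx = [Ψ²/2] between the walls = 0.
State is unnormalized: ∫|Ψ|² dx = 0.99981, and ∫Ψ*·(−ħ²/2m · Ψ'') dx = 13.870, so ⟨T⟩ = 13.870 / 0.99981.
⟨T⟩ = 13.872.

13.9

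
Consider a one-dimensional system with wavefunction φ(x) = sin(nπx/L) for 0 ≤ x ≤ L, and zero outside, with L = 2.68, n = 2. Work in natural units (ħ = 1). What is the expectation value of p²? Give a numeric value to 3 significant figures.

p² φ = −ħ² d²φ/dx²; ⟨p²⟩ = −ħ² ∫ φ*·φ'' dx / ∫|φ|² dx.
d/dx sin(nπx/L) = (nπ/L)·cos(nπx/L) and d²/dx² sin(nπx/L) = −(nπ/L)²·sin(nπx/L); on 0 ≤ x ≤ L, ∫sin²(nπx/L) dx = L/2 and ∫sin(nπx/L)·cos(nπx/L) dx = 0.
State is unnormalized: ∫|φ|² dx = 1.3400, and ∫φ*·(−ħ² φ'') dx = 7.3654, so ⟨p²⟩ = 7.3654 / 1.3400.
⟨p²⟩ = 5.4965.

5.50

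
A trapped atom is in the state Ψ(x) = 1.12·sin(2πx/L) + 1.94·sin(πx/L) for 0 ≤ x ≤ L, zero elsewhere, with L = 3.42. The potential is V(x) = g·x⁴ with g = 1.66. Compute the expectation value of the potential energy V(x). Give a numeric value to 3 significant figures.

6.41

⟨V⟩ = ∫ V(x)·|Ψ|² dx / ∫|Ψ|² dx.
On 0 ≤ x ≤ L (j ≠ l): ∫sin²(jπx/L) dx = L/2, ∫sin(jπx/L)·sin(lπx/L) dx = 0; diagonal moments ∫x·sin²(jπx/L) dx = L²/4, ∫x²·sin²(jπx/L) dx = L³·(1/6 − 1/(4j²π²)); cross terms ∫x·sin(jπx/L)·sin(lπx/L) dx = 0 for j + l even and −4jlL²/(π²(j² − l²)²) for j + l odd, ∫x²·sin(jπx/L)·sin(lπx/L) dx = (−1)^(j+l)·4jlL³/(π²(j² − l²)²); higher powers the same way via product-to-sum and parts.
State is unnormalized: ∫|Ψ|² dx = 8.5808, and ∫Ψ*·V(x)·Ψ dx = 54.991, so ⟨V⟩ = 54.991 / 8.5808.
⟨V⟩ = 6.4086.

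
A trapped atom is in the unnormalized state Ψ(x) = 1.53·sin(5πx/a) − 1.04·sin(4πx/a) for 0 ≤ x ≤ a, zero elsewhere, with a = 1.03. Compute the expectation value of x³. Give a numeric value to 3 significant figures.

0.449

⟨x³⟩ = ∫ x³·|Ψ|² dx / ∫|Ψ|² dx (integrals over the domain).
On 0 ≤ x ≤ a (j ≠ l): ∫sin²(jπx/a) dx = a/2, ∫sin(jπx/a)·sin(lπx/a) dx = 0; diagonal moments ∫x·sin²(jπx/a) dx = a²/4, ∫x²·sin²(jπx/a) dx = a³·(1/6 − 1/(4j²π²)); cross terms ∫x·sin(jπx/a)·sin(lπx/a) dx = 0 for j + l even and −4jla²/(π²(j² − l²)²) for j + l odd, ∫x²·sin(jπx/a)·sin(lπx/a) dx = (−1)^(j+l)·4jla³/(π²(j² − l²)²); higher powers the same way via product-to-sum and parts.
State is unnormalized: ∫|Ψ|² dx = 1.7626, and ∫Ψ*·x³·Ψ dx = 0.79167, so ⟨x³⟩ = 0.79167 / 1.7626.
⟨x³⟩ = 0.44915.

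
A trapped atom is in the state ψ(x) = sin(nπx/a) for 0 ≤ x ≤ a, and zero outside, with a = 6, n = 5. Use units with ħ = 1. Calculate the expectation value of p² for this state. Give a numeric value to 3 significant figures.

p² ψ = −ħ² d²ψ/dx²; ⟨p²⟩ = −ħ² ∫ ψ*·ψ'' dx / ∫|ψ|² dx.
d/dx sin(nπx/a) = (nπ/a)·cos(nπx/a) and d²/dx² sin(nπx/a) = −(nπ/a)²·sin(nπx/a); on 0 ≤ x ≤ a, ∫sin²(nπx/a) dx = a/2 and ∫sin(nπx/a)·cos(nπx/a) dx = 0.
State is unnormalized: ∫|ψ|² dx = 3.0000, and ∫ψ*·(−ħ² ψ'') dx = 20.562, so ⟨p²⟩ = 20.562 / 3.0000.
⟨p²⟩ = 6.8539.

6.85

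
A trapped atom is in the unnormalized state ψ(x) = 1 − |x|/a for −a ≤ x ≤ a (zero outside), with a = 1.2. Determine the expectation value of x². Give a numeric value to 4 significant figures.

0.1440

⟨x²⟩ = ∫ x²·|ψ|² dx / ∫|ψ|² dx (integrals over the domain).
ψ is even, so ∫ over [−a, a] = 2∫₀ᵃ with ψ = 1 − x/a there: ∫₀ᵃ (1 − x/a)² dx = a/3, ∫₀ᵃ x²(1 − x/a)² dx = a³/30, ∫₀ᵃ x⁴(1 − x/a)² dx = a⁵/105.
State is unnormalized: ∫|ψ|² dx = 0.80000, and ∫ψ*·x²·ψ dx = 0.11520, so ⟨x²⟩ = 0.11520 / 0.80000.
⟨x²⟩ = 0.14400.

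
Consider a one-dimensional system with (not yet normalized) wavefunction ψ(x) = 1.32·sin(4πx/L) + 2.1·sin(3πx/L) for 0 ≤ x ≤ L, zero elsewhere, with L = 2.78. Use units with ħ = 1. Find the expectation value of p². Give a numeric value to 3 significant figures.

14.0

p² ψ = −ħ² d²ψ/dx²; ⟨p²⟩ = −ħ² ∫ ψ*·ψ'' dx / ∫|ψ|² dx.
d²/dx² sin(jπx/L) = −(jπ/L)²·sin(jπx/L); on 0 ≤ x ≤ L, ∫sin²(jπx/L) dx = L/2 and ∫sin(jπx/L)·sin(lπx/L) dx = 0 for j ≠ l, so only diagonal terms survive in ∫|ψ|² and ∫ψ·ψ″; ∫ψ·ψ′ dx = [ψ²/2] between the walls = 0.
State is unnormalized: ∫|ψ|² dx = 8.5518, and ∫ψ*·(−ħ² ψ'') dx = 119.94, so ⟨p²⟩ = 119.94 / 8.5518.
⟨p²⟩ = 14.025.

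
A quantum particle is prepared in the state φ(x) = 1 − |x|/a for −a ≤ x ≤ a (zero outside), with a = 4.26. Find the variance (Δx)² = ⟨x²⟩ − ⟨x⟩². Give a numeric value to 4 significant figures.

Compute ⟨x⟩ and ⟨x²⟩ separately, then (Δx)² = ⟨x²⟩ − ⟨x⟩².
φ is even, so ∫ over [−a, a] = 2∫₀ᵃ with φ = 1 − x/a there: ∫₀ᵃ (1 − x/a)² dx = a/3, ∫₀ᵃ x²(1 − x/a)² dx = a³/30, ∫₀ᵃ x⁴(1 − x/a)² dx = a⁵/105.
Normalization: ∫|φ|² dx = 2.8400.
⟨x⟩ = 0.0000 and ⟨x²⟩ = 1.8148.
(Δx)² = 1.8148 − (0.0000)² = 1.8148.

1.815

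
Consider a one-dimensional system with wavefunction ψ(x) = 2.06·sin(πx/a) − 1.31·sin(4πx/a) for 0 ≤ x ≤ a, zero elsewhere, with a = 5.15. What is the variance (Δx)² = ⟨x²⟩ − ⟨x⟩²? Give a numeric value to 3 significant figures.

1.22

Compute ⟨x⟩ and ⟨x²⟩ separately, then (Δx)² = ⟨x²⟩ − ⟨x⟩².
On 0 ≤ x ≤ a (j ≠ l): ∫sin²(jπx/a) dx = a/2, ∫sin(jπx/a)·sin(lπx/a) dx = 0; diagonal moments ∫x·sin²(jπx/a) dx = a²/4, ∫x²·sin²(jπx/a) dx = a³·(1/6 − 1/(4j²π²)); cross terms ∫x·sin(jπx/a)·sin(lπx/a) dx = 0 for j + l even and −4jla²/(π²(j² − l²)²) for j + l odd, ∫x²·sin(jπx/a)·sin(lπx/a) dx = (−1)^(j+l)·4jla³/(π²(j² − l²)²); higher powers the same way via product-to-sum and parts.
Normalization: ∫|ψ|² dx = 15.346.
⟨x⟩ = 2.6422 and ⟨x²⟩ = 8.2060.
(Δx)² = 8.2060 − (2.6422)² = 1.2248.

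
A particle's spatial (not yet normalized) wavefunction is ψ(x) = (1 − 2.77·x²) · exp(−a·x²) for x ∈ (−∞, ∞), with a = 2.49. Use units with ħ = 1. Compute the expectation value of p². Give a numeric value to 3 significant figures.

p² ψ = −ħ² d²ψ/dx²; ⟨p²⟩ = −ħ² ∫ ψ*·ψ'' dx / ∫|ψ|² dx.
Expand each integrand as polynomial × e^(−2ax²) and use ∫x^(2j)·e^(−2ax²) dx = (2j−1)!!/(4a)^j · √(π/(2a)), odd powers → 0; here √(π/(2a)) = 0.79426. Differentiate with the product rule, d/dx e^(−ax²) = −2ax·e^(−ax²).
State is unnormalized: ∫|ψ|² dx = 0.53677, and ∫ψ*·(−ħ² ψ'') dx = 4.1485, so ⟨p²⟩ = 4.1485 / 0.53677.
⟨p²⟩ = 7.7287.

7.73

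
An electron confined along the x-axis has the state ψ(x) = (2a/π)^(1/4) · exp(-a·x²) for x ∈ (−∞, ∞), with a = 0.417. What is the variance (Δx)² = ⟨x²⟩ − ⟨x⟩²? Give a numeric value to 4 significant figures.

Compute ⟨x⟩ and ⟨x²⟩ separately, then (Δx)² = ⟨x²⟩ − ⟨x⟩².
Gaussian moments: ∫x^(2j)·e^(−2ax²) dx = (2j−1)!!/(4a)^j · √(π/(2a)), odd powers integrate to 0; here √(π/(2a)) = 1.9408.
⟨x⟩ = 0.0000 and ⟨x²⟩ = 0.59952.
(Δx)² = 0.59952 − (0.0000)² = 0.59952.

0.5995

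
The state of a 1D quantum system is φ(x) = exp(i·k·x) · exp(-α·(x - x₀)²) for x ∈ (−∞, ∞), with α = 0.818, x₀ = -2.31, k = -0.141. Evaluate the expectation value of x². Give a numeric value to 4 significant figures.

⟨x²⟩ = ∫ x²·|φ|² dx / ∫|φ|² dx (integrals over the domain).
Gaussian moments (u = x − x₀): ∫u^(2j)·e^(−2αu²) du = (2j−1)!!/(4α)^j · √(π/(2α)), odd powers integrate to 0; here √(π/(2α)) = 1.3857.
State is unnormalized: ∫|φ|² dx = 1.3857, and ∫φ*·x²·φ dx = 7.8180, so ⟨x²⟩ = 7.8180 / 1.3857.
⟨x²⟩ = 5.6417.

5.642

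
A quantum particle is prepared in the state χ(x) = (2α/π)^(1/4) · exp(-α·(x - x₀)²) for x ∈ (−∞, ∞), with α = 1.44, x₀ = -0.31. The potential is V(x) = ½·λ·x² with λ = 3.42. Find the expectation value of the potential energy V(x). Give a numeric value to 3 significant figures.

⟨V⟩ = ∫ V(x)·|χ|² dx.
Gaussian moments (u = x − x₀): ∫u^(2j)·e^(−2αu²) du = (2j−1)!!/(4α)^j · √(π/(2α)), odd powers integrate to 0; here √(π/(2α)) = 1.0444.
⟨V⟩ = 0.46121.

0.461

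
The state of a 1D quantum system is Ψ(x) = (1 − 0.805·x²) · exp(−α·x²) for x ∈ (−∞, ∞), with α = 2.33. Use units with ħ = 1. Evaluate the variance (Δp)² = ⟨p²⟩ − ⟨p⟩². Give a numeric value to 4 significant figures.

3.359

Compute ⟨p⟩ and ⟨p²⟩ separately; (Δp)² = ⟨p²⟩ − ⟨p⟩².
Expand each integrand as polynomial × e^(−2αx²) and use ∫x^(2j)·e^(−2αx²) dx = (2j−1)!!/(4α)^j · √(π/(2α)), odd powers → 0; here √(π/(2α)) = 0.82107. Differentiate with the product rule, d/dx e^(−αx²) = −2αx·e^(−αx²).
Normalization: ∫|Ψ|² dx = 0.69761.
⟨p⟩ = 0.0000 and ⟨p²⟩ = 3.3593.
(Δp)² = 3.3593 − (0.0000)² = 3.3593.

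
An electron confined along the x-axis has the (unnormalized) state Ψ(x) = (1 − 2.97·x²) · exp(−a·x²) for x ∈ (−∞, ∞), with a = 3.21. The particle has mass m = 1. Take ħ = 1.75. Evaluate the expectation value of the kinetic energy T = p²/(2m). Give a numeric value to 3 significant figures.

T = −(ħ²/2m) d²/dx², so ⟨T⟩ = −(ħ²/2m) ∫ Ψ*·Ψ'' dx / ∫|Ψ|² dx; with m = 1.
Expand each integrand as polynomial × e^(−2ax²) and use ∫x^(2j)·e^(−2ax²) dx = (2j−1)!!/(4a)^j · √(π/(2a)), odd powers → 0; here √(π/(2a)) = 0.69953. Differentiate with the product rule, d/dx e^(−ax²) = −2ax·e^(−ax²).
State is unnormalized: ∫|Ψ|² dx = 0.48820, and ∫Ψ*·(−ħ²/2m · Ψ'') dx = 6.3169, so ⟨T⟩ = 6.3169 / 0.48820.
⟨T⟩ = 12.939.

12.9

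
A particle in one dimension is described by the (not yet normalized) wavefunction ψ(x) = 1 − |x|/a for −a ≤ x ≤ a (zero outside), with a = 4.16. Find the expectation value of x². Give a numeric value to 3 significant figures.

⟨x²⟩ = ∫ x²·|ψ|² dx / ∫|ψ|² dx (integrals over the domain).
ψ is even, so ∫ over [−a, a] = 2∫₀ᵃ with ψ = 1 − x/a there: ∫₀ᵃ (1 − x/a)² dx = a/3, ∫₀ᵃ x²(1 − x/a)² dx = a³/30, ∫₀ᵃ x⁴(1 − x/a)² dx = a⁵/105.
State is unnormalized: ∫|ψ|² dx = 2.7733, and ∫ψ*·x²·ψ dx = 4.7994, so ⟨x²⟩ = 4.7994 / 2.7733.
⟨x²⟩ = 1.7306.

1.73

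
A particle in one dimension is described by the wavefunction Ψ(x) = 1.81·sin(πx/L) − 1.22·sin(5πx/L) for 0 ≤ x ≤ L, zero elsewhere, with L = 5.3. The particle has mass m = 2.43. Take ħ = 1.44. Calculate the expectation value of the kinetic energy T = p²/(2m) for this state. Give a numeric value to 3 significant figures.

T = −(ħ²/2m) d²/dx², so ⟨T⟩ = −(ħ²/2m) ∫ Ψ*·Ψ'' dx / ∫|Ψ|² dx; with m = 2.43.
d²/dx² sin(jπx/L) = −(jπ/L)²·sin(jπx/L); on 0 ≤ x ≤ L, ∫sin²(jπx/L) dx = L/2 and ∫sin(jπx/L)·sin(lπx/L) dx = 0 for j ≠ l, so only diagonal terms survive in ∫|Ψ|² and ∫Ψ·Ψ″; ∫Ψ·Ψ′ dx = [Ψ²/2] between the walls = 0.
State is unnormalized: ∫|Ψ|² dx = 12.626, and ∫Ψ*·(−ħ²/2m · Ψ'') dx = 16.084, so ⟨T⟩ = 16.084 / 12.626.
⟨T⟩ = 1.2739.

1.27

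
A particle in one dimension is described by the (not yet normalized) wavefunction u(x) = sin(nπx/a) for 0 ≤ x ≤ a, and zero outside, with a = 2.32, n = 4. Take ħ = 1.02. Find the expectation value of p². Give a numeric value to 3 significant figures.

p² u = −ħ² d²u/dx²; ⟨p²⟩ = −ħ² ∫ u*·u'' dx / ∫|u|² dx.
d/dx sin(nπx/a) = (nπ/a)·cos(nπx/a) and d²/dx² sin(nπx/a) = −(nπ/a)²·sin(nπx/a); on 0 ≤ x ≤ a, ∫sin²(nπx/a) dx = a/2 and ∫sin(nπx/a)·cos(nπx/a) dx = 0.
State is unnormalized: ∫|u|² dx = 1.1600, and ∫u*·(−ħ² u'') dx = 35.408, so ⟨p²⟩ = 35.408 / 1.1600.
⟨p²⟩ = 30.524.

30.5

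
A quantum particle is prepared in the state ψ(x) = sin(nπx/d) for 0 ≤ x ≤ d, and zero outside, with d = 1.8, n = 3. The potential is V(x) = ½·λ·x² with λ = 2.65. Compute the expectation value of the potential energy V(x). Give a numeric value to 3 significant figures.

1.41

⟨V⟩ = ∫ V(x)·|ψ|² dx / ∫|ψ|² dx.
With sin²θ = (1 − cos2θ)/2 on 0 ≤ x ≤ d: ∫sin²(nπx/d) dx = d/2, ∫x·sin²(nπx/d) dx = d²/4, ∫x²·sin²(nπx/d) dx = d³·(1/6 − 1/(4n²π²)); higher powers xᵏ the same way, integrating xᵏ·cos(2nπx/d) by parts.
State is unnormalized: ∫|ψ|² dx = 0.90000, and ∫ψ*·V(x)·ψ dx = 1.2662, so ⟨V⟩ = 1.2662 / 0.90000.
⟨V⟩ = 1.4068.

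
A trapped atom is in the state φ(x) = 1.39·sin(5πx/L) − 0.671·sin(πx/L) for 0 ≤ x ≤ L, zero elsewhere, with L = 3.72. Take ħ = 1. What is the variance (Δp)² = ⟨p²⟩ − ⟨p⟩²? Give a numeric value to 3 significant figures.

Compute ⟨p⟩ and ⟨p²⟩ separately; (Δp)² = ⟨p²⟩ − ⟨p⟩².
d²/dx² sin(jπx/L) = −(jπ/L)²·sin(jπx/L); on 0 ≤ x ≤ L, ∫sin²(jπx/L) dx = L/2 and ∫sin(jπx/L)·sin(lπx/L) dx = 0 for j ≠ l, so only diagonal terms survive in ∫|φ|² and ∫φ·φ″; ∫φ·φ′ dx = [φ²/2] between the walls = 0.
Normalization: ∫|φ|² dx = 4.4312.
⟨p⟩ = 0.0000 and ⟨p²⟩ = 14.595.
(Δp)² = 14.595 − (0.0000)² = 14.595.

14.6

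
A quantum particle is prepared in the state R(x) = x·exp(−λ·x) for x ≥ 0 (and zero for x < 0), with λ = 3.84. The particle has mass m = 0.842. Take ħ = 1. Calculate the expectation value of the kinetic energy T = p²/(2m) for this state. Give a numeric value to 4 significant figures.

8.756

T = −(ħ²/2m) d²/dx², so ⟨T⟩ = −(ħ²/2m) ∫ R*·R'' dx / ∫|R|² dx; with m = 0.842.
Differentiate x·exp(−λ·x) with the product rule; every integrand then reduces to terms xʲ·e^(−2λx) on [0, ∞), with ∫₀^∞ xʲ·e^(−2λx) dx = j!/(2λ)^(j+1).
State is unnormalized: ∫|R|² dx = 0.0044152, and ∫R*·(−ħ²/2m · R'') dx = 0.038660, so ⟨T⟩ = 0.038660 / 0.0044152.
⟨T⟩ = 8.7563.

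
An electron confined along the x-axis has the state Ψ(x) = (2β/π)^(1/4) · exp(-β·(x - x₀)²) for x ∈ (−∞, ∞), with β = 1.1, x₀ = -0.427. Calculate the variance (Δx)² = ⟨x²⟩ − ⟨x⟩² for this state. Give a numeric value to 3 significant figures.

0.227

Compute ⟨x⟩ and ⟨x²⟩ separately, then (Δx)² = ⟨x²⟩ − ⟨x⟩².
Gaussian moments (u = x − x₀): ∫u^(2j)·e^(−2βu²) du = (2j−1)!!/(4β)^j · √(π/(2β)), odd powers integrate to 0; here √(π/(2β)) = 1.1950.
⟨x⟩ = -0.42700 and ⟨x²⟩ = 0.40960.
(Δx)² = 0.40960 − (-0.42700)² = 0.22727.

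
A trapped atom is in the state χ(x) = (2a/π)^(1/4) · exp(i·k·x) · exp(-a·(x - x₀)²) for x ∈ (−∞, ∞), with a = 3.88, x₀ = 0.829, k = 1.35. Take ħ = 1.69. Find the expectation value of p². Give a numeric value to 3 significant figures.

16.3

p² χ = −ħ² d²χ/dx²; ⟨p²⟩ = −ħ² ∫ χ*·χ'' dx.
Gaussian moments (u = x − x₀): ∫u^(2j)·e^(−2au²) du = (2j−1)!!/(4a)^j · √(π/(2a)), odd powers integrate to 0; here √(π/(2a)) = 0.63627. Derivatives: χ′ = (ik − 2au)·χ, χ″ = ((ik − 2au)² − 2a)·χ; the odd-in-u pieces drop out.
⟨p²⟩ = 16.287.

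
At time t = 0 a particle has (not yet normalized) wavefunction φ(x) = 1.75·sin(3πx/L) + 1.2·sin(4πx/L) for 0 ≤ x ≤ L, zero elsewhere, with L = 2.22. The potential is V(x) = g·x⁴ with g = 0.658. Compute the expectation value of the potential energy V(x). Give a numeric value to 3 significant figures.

⟨V⟩ = ∫ V(x)·|φ|² dx / ∫|φ|² dx.
On 0 ≤ x ≤ L (j ≠ l): ∫sin²(jπx/L) dx = L/2, ∫sin(jπx/L)·sin(lπx/L) dx = 0; diagonal moments ∫x·sin²(jπx/L) dx = L²/4, ∫x²·sin²(jπx/L) dx = L³·(1/6 − 1/(4j²π²)); cross terms ∫x·sin(jπx/L)·sin(lπx/L) dx = 0 for j + l even and −4jlL²/(π²(j² − l²)²) for j + l odd, ∫x²·sin(jπx/L)·sin(lπx/L) dx = (−1)^(j+l)·4jlL³/(π²(j² − l²)²); higher powers the same way via product-to-sum and parts.
State is unnormalized: ∫|φ|² dx = 4.9978, and ∫φ*·V(x)·φ dx = 3.9826, so ⟨V⟩ = 3.9826 / 4.9978.
⟨V⟩ = 0.79688.

0.797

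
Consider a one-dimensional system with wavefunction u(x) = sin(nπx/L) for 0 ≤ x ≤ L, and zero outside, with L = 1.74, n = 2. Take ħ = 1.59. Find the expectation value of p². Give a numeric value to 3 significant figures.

p² u = −ħ² d²u/dx²; ⟨p²⟩ = −ħ² ∫ u*·u'' dx / ∫|u|² dx.
d/dx sin(nπx/L) = (nπ/L)·cos(nπx/L) and d²/dx² sin(nπx/L) = −(nπ/L)²·sin(nπx/L); on 0 ≤ x ≤ L, ∫sin²(nπx/L) dx = L/2 and ∫sin(nπx/L)·cos(nπx/L) dx = 0.
State is unnormalized: ∫|u|² dx = 0.87000, and ∫u*·(−ħ² u'') dx = 28.680, so ⟨p²⟩ = 28.680 / 0.87000.
⟨p²⟩ = 32.965.

33.0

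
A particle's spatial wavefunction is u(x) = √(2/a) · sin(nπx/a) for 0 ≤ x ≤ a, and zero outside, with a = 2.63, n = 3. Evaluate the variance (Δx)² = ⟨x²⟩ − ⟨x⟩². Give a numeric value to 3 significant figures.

Compute ⟨x⟩ and ⟨x²⟩ separately, then (Δx)² = ⟨x²⟩ − ⟨x⟩².
With sin²θ = (1 − cos2θ)/2 on 0 ≤ x ≤ a: ∫sin²(nπx/a) dx = a/2, ∫x·sin²(nπx/a) dx = a²/4, ∫x²·sin²(nπx/a) dx = a³·(1/6 − 1/(4n²π²)); higher powers xᵏ the same way, integrating xᵏ·cos(2nπx/a) by parts.
⟨x⟩ = 1.3150 and ⟨x²⟩ = 2.2667.
(Δx)² = 2.2667 − (1.3150)² = 0.53747.

0.537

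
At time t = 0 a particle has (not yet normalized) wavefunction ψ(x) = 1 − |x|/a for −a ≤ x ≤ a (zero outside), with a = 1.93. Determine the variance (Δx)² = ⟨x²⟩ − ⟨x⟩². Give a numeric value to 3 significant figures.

0.372

Compute ⟨x⟩ and ⟨x²⟩ separately, then (Δx)² = ⟨x²⟩ − ⟨x⟩².
ψ is even, so ∫ over [−a, a] = 2∫₀ᵃ with ψ = 1 − x/a there: ∫₀ᵃ (1 − x/a)² dx = a/3, ∫₀ᵃ x²(1 − x/a)² dx = a³/30, ∫₀ᵃ x⁴(1 − x/a)² dx = a⁵/105.
Normalization: ∫|ψ|² dx = 1.2867.
⟨x⟩ = 0.0000 and ⟨x²⟩ = 0.37249.
(Δx)² = 0.37249 − (0.0000)² = 0.37249.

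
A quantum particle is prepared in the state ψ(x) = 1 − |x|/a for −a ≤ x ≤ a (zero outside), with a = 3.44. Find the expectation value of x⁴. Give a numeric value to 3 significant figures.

4.00

⟨x⁴⟩ = ∫ x⁴·|ψ|² dx / ∫|ψ|² dx (integrals over the domain).
ψ is even, so ∫ over [−a, a] = 2∫₀ᵃ with ψ = 1 − x/a there: ∫₀ᵃ (1 − x/a)² dx = a/3, ∫₀ᵃ x²(1 − x/a)² dx = a³/30, ∫₀ᵃ x⁴(1 − x/a)² dx = a⁵/105.
State is unnormalized: ∫|ψ|² dx = 2.2933, and ∫ψ*·x⁴·ψ dx = 9.1756, so ⟨x⁴⟩ = 9.1756 / 2.2933.
⟨x⁴⟩ = 4.0010.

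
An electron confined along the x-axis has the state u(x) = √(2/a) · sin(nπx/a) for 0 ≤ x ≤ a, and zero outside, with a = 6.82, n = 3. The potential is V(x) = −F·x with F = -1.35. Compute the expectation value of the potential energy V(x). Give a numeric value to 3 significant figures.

⟨V⟩ = ∫ V(x)·|u|² dx.
With sin²θ = (1 − cos2θ)/2 on 0 ≤ x ≤ a: ∫sin²(nπx/a) dx = a/2, ∫x·sin²(nπx/a) dx = a²/4, ∫x²·sin²(nπx/a) dx = a³·(1/6 − 1/(4n²π²)); higher powers xᵏ the same way, integrating xᵏ·cos(2nπx/a) by parts.
⟨V⟩ = 4.6035.

4.60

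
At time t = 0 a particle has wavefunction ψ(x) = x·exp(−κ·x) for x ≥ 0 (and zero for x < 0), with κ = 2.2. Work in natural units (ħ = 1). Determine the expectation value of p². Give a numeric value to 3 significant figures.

4.84

p² ψ = −ħ² d²ψ/dx²; ⟨p²⟩ = −ħ² ∫ ψ*·ψ'' dx / ∫|ψ|² dx.
Differentiate x·exp(−κ·x) with the product rule; every integrand then reduces to terms xʲ·e^(−2κx) on [0, ∞), with ∫₀^∞ xʲ·e^(−2κx) dx = j!/(2κ)^(j+1).
State is unnormalized: ∫|ψ|² dx = 0.023479, and ∫ψ*·(−ħ² ψ'') dx = 0.11364, so ⟨p²⟩ = 0.11364 / 0.023479.
⟨p²⟩ = 4.8400.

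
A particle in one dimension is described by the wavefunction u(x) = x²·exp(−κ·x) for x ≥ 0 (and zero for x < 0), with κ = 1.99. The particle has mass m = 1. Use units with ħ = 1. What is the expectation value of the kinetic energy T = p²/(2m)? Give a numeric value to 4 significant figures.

0.6600

T = −(ħ²/2m) d²/dx², so ⟨T⟩ = −(ħ²/2m) ∫ u*·u'' dx / ∫|u|² dx; with m = 1.
Differentiate x²·exp(−κ·x) with the product rule; every integrand then reduces to terms xʲ·e^(−2κx) on [0, ∞), with ∫₀^∞ xʲ·e^(−2κx) dx = j!/(2κ)^(j+1).
State is unnormalized: ∫|u|² dx = 0.024032, and ∫u*·(−ħ²/2m · u'') dx = 0.015862, so ⟨T⟩ = 0.015862 / 0.024032.
⟨T⟩ = 0.66002.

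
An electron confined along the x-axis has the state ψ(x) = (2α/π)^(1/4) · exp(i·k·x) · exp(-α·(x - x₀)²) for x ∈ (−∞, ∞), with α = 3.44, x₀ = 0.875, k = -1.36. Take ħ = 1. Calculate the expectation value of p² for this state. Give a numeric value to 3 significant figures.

p² ψ = −ħ² d²ψ/dx²; ⟨p²⟩ = −ħ² ∫ ψ*·ψ'' dx.
Gaussian moments (u = x − x₀): ∫u^(2j)·e^(−2αu²) du = (2j−1)!!/(4α)^j · √(π/(2α)), odd powers integrate to 0; here √(π/(2α)) = 0.67574. Derivatives: ψ′ = (ik − 2αu)·ψ, ψ″ = ((ik − 2αu)² − 2α)·ψ; the odd-in-u pieces drop out.
⟨p²⟩ = 5.2896.

5.29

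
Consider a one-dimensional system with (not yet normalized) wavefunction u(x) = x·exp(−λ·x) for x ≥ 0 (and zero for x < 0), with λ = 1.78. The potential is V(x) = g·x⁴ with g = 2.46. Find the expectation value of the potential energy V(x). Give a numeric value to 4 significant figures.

5.514

⟨V⟩ = ∫ V(x)·|u|² dx / ∫|u|² dx.
Every integrand reduces to terms xʲ·e^(−2λx) on [0, ∞); use ∫₀^∞ xʲ·e^(−2λx) dx = j!/(2λ)^(j+1).
State is unnormalized: ∫|u|² dx = 0.044328, and ∫u*·V(x)·u dx = 0.24441, so ⟨V⟩ = 0.24441 / 0.044328.
⟨V⟩ = 5.5136.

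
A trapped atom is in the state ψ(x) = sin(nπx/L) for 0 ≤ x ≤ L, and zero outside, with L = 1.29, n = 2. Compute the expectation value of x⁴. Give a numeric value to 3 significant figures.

⟨x⁴⟩ = ∫ x⁴·|ψ|² dx / ∫|ψ|² dx (integrals over the domain).
With sin²θ = (1 − cos2θ)/2 on 0 ≤ x ≤ L: ∫sin²(nπx/L) dx = L/2, ∫x·sin²(nπx/L) dx = L²/4, ∫x²·sin²(nπx/L) dx = L³·(1/6 − 1/(4n²π²)); higher powers xᵏ the same way, integrating xᵏ·cos(2nπx/L) by parts.
State is unnormalized: ∫|ψ|² dx = 0.64500, and ∫ψ*·x⁴·ψ dx = 0.31371, so ⟨x⁴⟩ = 0.31371 / 0.64500.
⟨x⁴⟩ = 0.48637.

0.486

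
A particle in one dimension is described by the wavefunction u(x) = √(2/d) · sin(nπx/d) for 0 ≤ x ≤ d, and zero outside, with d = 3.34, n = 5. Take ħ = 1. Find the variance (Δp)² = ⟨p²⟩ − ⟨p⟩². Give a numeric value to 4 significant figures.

Compute ⟨p⟩ and ⟨p²⟩ separately; (Δp)² = ⟨p²⟩ − ⟨p⟩².
d/dx sin(nπx/d) = (nπ/d)·cos(nπx/d) and d²/dx² sin(nπx/d) = −(nπ/d)²·sin(nπx/d); on 0 ≤ x ≤ d, ∫sin²(nπx/d) dx = d/2 and ∫sin(nπx/d)·cos(nπx/d) dx = 0.
⟨p⟩ = 0.0000 and ⟨p²⟩ = 22.118.
(Δp)² = 22.118 − (0.0000)² = 22.118.

22.12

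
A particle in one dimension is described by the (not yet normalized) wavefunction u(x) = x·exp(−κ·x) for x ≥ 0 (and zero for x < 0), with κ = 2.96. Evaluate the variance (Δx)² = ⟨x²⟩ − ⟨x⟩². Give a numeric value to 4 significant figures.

Compute ⟨x⟩ and ⟨x²⟩ separately, then (Δx)² = ⟨x²⟩ − ⟨x⟩².
Every integrand reduces to terms xʲ·e^(−2κx) on [0, ∞); use ∫₀^∞ xʲ·e^(−2κx) dx = j!/(2κ)^(j+1).
Normalization: ∫|u|² dx = 0.0096397.
⟨x⟩ = 0.50676 and ⟨x²⟩ = 0.34240.
(Δx)² = 0.34240 − (0.50676)² = 0.085601.

0.08560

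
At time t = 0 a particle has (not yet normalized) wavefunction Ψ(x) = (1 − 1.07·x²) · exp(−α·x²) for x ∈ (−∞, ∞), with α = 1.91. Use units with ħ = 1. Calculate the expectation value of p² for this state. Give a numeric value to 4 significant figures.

3.476

p² Ψ = −ħ² d²Ψ/dx²; ⟨p²⟩ = −ħ² ∫ Ψ*·Ψ'' dx / ∫|Ψ|² dx.
Expand each integrand as polynomial × e^(−2αx²) and use ∫x^(2j)·e^(−2αx²) dx = (2j−1)!!/(4α)^j · √(π/(2α)), odd powers → 0; here √(π/(2α)) = 0.90687. Differentiate with the product rule, d/dx e^(−αx²) = −2αx·e^(−αx²).
State is unnormalized: ∫|Ψ|² dx = 0.70621, and ∫Ψ*·(−ħ² Ψ'') dx = 2.4551, so ⟨p²⟩ = 2.4551 / 0.70621.
⟨p²⟩ = 3.4764.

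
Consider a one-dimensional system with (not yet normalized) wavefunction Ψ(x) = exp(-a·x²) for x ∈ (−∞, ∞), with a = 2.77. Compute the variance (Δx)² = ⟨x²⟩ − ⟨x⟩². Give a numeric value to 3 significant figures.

0.0903

Compute ⟨x⟩ and ⟨x²⟩ separately, then (Δx)² = ⟨x²⟩ − ⟨x⟩².
Gaussian moments: ∫x^(2j)·e^(−2ax²) dx = (2j−1)!!/(4a)^j · √(π/(2a)), odd powers integrate to 0; here √(π/(2a)) = 0.75304.
Normalization: ∫|Ψ|² dx = 0.75304.
⟨x⟩ = 0.0000 and ⟨x²⟩ = 0.090253.
(Δx)² = 0.090253 − (0.0000)² = 0.090253.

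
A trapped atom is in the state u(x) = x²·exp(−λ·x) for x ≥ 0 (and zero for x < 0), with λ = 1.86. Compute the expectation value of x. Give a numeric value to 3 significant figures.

1.34

⟨x⟩ = ∫ x·|u|² dx / ∫|u|² dx (integrals over the domain).
Every integrand reduces to terms xʲ·e^(−2λx) on [0, ∞); use ∫₀^∞ xʲ·e^(−2λx) dx = j!/(2λ)^(j+1).
State is unnormalized: ∫|u|² dx = 0.033690, and ∫u*·x·u dx = 0.045282, so ⟨x⟩ = 0.045282 / 0.033690.
⟨x⟩ = 1.3441.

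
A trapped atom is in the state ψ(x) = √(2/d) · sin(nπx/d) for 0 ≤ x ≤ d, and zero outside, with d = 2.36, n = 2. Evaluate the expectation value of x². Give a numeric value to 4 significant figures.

⟨x²⟩ = ∫ x²·|ψ|² dx (integrals over the domain).
With sin²θ = (1 − cos2θ)/2 on 0 ≤ x ≤ d: ∫sin²(nπx/d) dx = d/2, ∫x·sin²(nπx/d) dx = d²/4, ∫x²·sin²(nπx/d) dx = d³·(1/6 − 1/(4n²π²)); higher powers xᵏ the same way, integrating xᵏ·cos(2nπx/d) by parts.
⟨x²⟩ = 1.7860.

1.786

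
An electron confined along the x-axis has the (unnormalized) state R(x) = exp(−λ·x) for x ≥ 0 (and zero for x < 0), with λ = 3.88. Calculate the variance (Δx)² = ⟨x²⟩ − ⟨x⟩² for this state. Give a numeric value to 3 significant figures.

0.0166

Compute ⟨x⟩ and ⟨x²⟩ separately, then (Δx)² = ⟨x²⟩ − ⟨x⟩².
Every integrand reduces to terms xʲ·e^(−2λx) on [0, ∞); use ∫₀^∞ xʲ·e^(−2λx) dx = j!/(2λ)^(j+1).
Normalization: ∫|R|² dx = 0.12887.
⟨x⟩ = 0.12887 and ⟨x²⟩ = 0.033213.
(Δx)² = 0.033213 − (0.12887)² = 0.016606.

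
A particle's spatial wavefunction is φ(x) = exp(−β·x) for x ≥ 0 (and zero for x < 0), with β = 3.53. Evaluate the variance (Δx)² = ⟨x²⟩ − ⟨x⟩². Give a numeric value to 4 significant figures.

0.02006

Compute ⟨x⟩ and ⟨x²⟩ separately, then (Δx)² = ⟨x²⟩ − ⟨x⟩².
Every integrand reduces to terms xʲ·e^(−2βx) on [0, ∞); use ∫₀^∞ xʲ·e^(−2βx) dx = j!/(2β)^(j+1).
Normalization: ∫|φ|² dx = 0.14164.
⟨x⟩ = 0.14164 and ⟨x²⟩ = 0.040126.
(Δx)² = 0.040126 − (0.14164)² = 0.020063.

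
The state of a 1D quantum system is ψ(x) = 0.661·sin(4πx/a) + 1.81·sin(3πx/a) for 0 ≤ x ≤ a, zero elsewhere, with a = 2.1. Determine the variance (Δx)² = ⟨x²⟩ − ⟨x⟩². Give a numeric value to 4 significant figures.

0.2718

Compute ⟨x⟩ and ⟨x²⟩ separately, then (Δx)² = ⟨x²⟩ − ⟨x⟩².
On 0 ≤ x ≤ a (j ≠ l): ∫sin²(jπx/a) dx = a/2, ∫sin(jπx/a)·sin(lπx/a) dx = 0; diagonal moments ∫x·sin²(jπx/a) dx = a²/4, ∫x²·sin²(jπx/a) dx = a³·(1/6 − 1/(4j²π²)); cross terms ∫x·sin(jπx/a)·sin(lπx/a) dx = 0 for j + l even and −4jla²/(π²(j² − l²)²) for j + l odd, ∫x²·sin(jπx/a)·sin(lπx/a) dx = (−1)^(j+l)·4jla³/(π²(j² − l²)²); higher powers the same way via product-to-sum and parts.
Normalization: ∫|ψ|² dx = 3.8987.
⟨x⟩ = 0.78136 and ⟨x²⟩ = 0.88230.
(Δx)² = 0.88230 − (0.78136)² = 0.27178.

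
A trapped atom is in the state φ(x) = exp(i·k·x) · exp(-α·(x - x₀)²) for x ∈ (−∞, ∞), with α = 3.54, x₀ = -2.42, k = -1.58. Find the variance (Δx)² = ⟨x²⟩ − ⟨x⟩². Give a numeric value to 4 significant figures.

Compute ⟨x⟩ and ⟨x²⟩ separately, then (Δx)² = ⟨x²⟩ − ⟨x⟩².
Gaussian moments (u = x − x₀): ∫u^(2j)·e^(−2αu²) du = (2j−1)!!/(4α)^j · √(π/(2α)), odd powers integrate to 0; here √(π/(2α)) = 0.66613.
Normalization: ∫|φ|² dx = 0.66613.
⟨x⟩ = -2.4200 and ⟨x²⟩ = 5.9270.
(Δx)² = 5.9270 − (-2.4200)² = 0.070621.

0.07062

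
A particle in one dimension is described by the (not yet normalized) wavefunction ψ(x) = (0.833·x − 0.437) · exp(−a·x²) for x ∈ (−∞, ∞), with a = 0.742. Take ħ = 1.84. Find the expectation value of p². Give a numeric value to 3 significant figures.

p² ψ = −ħ² d²ψ/dx²; ⟨p²⟩ = −ħ² ∫ ψ*·ψ'' dx / ∫|ψ|² dx.
Expand each integrand as polynomial × e^(−2ax²) and use ∫x^(2j)·e^(−2ax²) dx = (2j−1)!!/(4a)^j · √(π/(2a)), odd powers → 0; here √(π/(2a)) = 1.4550. Differentiate with the product rule, d/dx e^(−ax²) = −2ax·e^(−ax²).
State is unnormalized: ∫|ψ|² dx = 0.61802, and ∫ψ*·(−ħ² ψ'') dx = 3.2616, so ⟨p²⟩ = 3.2616 / 0.61802.
⟨p²⟩ = 5.2775.

5.28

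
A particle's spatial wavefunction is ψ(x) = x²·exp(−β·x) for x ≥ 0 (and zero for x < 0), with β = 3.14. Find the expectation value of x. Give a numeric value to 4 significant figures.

0.7962

⟨x⟩ = ∫ x·|ψ|² dx / ∫|ψ|² dx (integrals over the domain).
Every integrand reduces to terms xʲ·e^(−2βx) on [0, ∞); use ∫₀^∞ xʲ·e^(−2βx) dx = j!/(2β)^(j+1).
State is unnormalized: ∫|ψ|² dx = 0.0024570, and ∫ψ*·x·ψ dx = 0.0019562, so ⟨x⟩ = 0.0019562 / 0.0024570.
⟨x⟩ = 0.79618.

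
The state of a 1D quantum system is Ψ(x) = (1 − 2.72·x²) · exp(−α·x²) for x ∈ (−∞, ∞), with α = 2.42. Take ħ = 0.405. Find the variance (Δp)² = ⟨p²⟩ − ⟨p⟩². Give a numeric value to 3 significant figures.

1.24

Compute ⟨p⟩ and ⟨p²⟩ separately; (Δp)² = ⟨p²⟩ − ⟨p⟩².
Expand each integrand as polynomial × e^(−2αx²) and use ∫x^(2j)·e^(−2αx²) dx = (2j−1)!!/(4α)^j · √(π/(2α)), odd powers → 0; here √(π/(2α)) = 0.80566. Differentiate with the product rule, d/dx e^(−αx²) = −2αx·e^(−αx²).
Normalization: ∫|Ψ|² dx = 0.54373.
⟨p⟩ = 0.0000 and ⟨p²⟩ = 1.2438.
(Δp)² = 1.2438 − (0.0000)² = 1.2438.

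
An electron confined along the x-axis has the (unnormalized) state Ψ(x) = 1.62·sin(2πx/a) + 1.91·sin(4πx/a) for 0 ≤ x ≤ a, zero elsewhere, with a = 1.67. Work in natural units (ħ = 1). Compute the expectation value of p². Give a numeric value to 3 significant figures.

38.9

p² Ψ = −ħ² d²Ψ/dx²; ⟨p²⟩ = −ħ² ∫ Ψ*·Ψ'' dx / ∫|Ψ|² dx.
d²/dx² sin(jπx/a) = −(jπ/a)²·sin(jπx/a); on 0 ≤ x ≤ a, ∫sin²(jπx/a) dx = a/2 and ∫sin(jπx/a)·sin(lπx/a) dx = 0 for j ≠ l, so only diagonal terms survive in ∫|Ψ|² and ∫Ψ·Ψ″; ∫Ψ·Ψ′ dx = [Ψ²/2] between the walls = 0.
State is unnormalized: ∫|Ψ|² dx = 5.2375, and ∫Ψ*·(−ħ² Ψ'') dx = 203.50, so ⟨p²⟩ = 203.50 / 5.2375.
⟨p²⟩ = 38.854.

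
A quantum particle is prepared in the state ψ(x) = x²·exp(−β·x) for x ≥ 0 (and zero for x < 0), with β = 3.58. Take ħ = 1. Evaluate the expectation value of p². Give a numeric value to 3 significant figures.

4.27

p² ψ = −ħ² d²ψ/dx²; ⟨p²⟩ = −ħ² ∫ ψ*·ψ'' dx / ∫|ψ|² dx.
Differentiate x²·exp(−β·x) with the product rule; every integrand then reduces to terms xʲ·e^(−2βx) on [0, ∞), with ∫₀^∞ xʲ·e^(−2βx) dx = j!/(2β)^(j+1).
State is unnormalized: ∫|ψ|² dx = 0.0012754, and ∫ψ*·(−ħ² ψ'') dx = 0.0054487, so ⟨p²⟩ = 0.0054487 / 0.0012754.
⟨p²⟩ = 4.2721.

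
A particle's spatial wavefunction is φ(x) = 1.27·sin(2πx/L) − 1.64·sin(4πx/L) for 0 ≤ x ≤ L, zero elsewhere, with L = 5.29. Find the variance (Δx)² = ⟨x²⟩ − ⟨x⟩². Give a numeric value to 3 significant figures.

0.924

Compute ⟨x⟩ and ⟨x²⟩ separately, then (Δx)² = ⟨x²⟩ − ⟨x⟩².
On 0 ≤ x ≤ L (j ≠ l): ∫sin²(jπx/L) dx = L/2, ∫sin(jπx/L)·sin(lπx/L) dx = 0; diagonal moments ∫x·sin²(jπx/L) dx = L²/4, ∫x²·sin²(jπx/L) dx = L³·(1/6 − 1/(4j²π²)); cross terms ∫x·sin(jπx/L)·sin(lπx/L) dx = 0 for j + l even and −4jlL²/(π²(j² − l²)²) for j + l odd, ∫x²·sin(jπx/L)·sin(lπx/L) dx = (−1)^(j+l)·4jlL³/(π²(j² − l²)²); higher powers the same way via product-to-sum and parts.
Normalization: ∫|φ|² dx = 11.380.
⟨x⟩ = 2.6450 and ⟨x²⟩ = 7.9197.
(Δx)² = 7.9197 − (2.6450)² = 0.92368.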